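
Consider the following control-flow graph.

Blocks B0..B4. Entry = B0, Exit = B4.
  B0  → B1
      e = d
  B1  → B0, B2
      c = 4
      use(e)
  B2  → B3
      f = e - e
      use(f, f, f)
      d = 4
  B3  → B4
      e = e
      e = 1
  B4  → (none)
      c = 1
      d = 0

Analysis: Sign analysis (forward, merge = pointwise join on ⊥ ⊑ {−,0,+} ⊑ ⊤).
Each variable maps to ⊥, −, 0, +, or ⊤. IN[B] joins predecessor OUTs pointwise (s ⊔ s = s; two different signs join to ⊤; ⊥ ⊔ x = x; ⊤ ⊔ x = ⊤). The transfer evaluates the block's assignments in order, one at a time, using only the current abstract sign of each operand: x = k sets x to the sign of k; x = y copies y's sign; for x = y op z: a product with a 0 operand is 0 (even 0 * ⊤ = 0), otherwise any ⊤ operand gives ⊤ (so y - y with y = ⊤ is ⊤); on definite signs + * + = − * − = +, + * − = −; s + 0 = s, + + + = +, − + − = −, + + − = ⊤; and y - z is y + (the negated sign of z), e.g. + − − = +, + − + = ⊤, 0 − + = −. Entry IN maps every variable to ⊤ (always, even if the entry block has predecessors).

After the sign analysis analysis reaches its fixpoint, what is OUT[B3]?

Answer: {a: ⊤, b: ⊤, c: +, d: +, e: +, f: ⊤}

Trace:
Fixpoint table:
  B0: | IN=(all ⊤) | OUT=(all ⊤)
  B1: | IN=(all ⊤) | OUT={c:+; rest ⊤}
  B2: | IN={c:+; rest ⊤} | OUT={c:+, d:+; rest ⊤}
  B3: | IN={c:+, d:+; rest ⊤} | OUT={c:+, d:+, e:+; rest ⊤}
  B4: | IN={c:+, d:+, e:+; rest ⊤} | OUT={c:+, d:0, e:+; rest ⊤}

Merge at B3: IN[B3] = OUT[B2] = {a: ⊤, b: ⊤, c: +, d: +, e: ⊤, f: ⊤}
Applying B3's transfer function to that IN value gives OUT[B3] (row B3 above).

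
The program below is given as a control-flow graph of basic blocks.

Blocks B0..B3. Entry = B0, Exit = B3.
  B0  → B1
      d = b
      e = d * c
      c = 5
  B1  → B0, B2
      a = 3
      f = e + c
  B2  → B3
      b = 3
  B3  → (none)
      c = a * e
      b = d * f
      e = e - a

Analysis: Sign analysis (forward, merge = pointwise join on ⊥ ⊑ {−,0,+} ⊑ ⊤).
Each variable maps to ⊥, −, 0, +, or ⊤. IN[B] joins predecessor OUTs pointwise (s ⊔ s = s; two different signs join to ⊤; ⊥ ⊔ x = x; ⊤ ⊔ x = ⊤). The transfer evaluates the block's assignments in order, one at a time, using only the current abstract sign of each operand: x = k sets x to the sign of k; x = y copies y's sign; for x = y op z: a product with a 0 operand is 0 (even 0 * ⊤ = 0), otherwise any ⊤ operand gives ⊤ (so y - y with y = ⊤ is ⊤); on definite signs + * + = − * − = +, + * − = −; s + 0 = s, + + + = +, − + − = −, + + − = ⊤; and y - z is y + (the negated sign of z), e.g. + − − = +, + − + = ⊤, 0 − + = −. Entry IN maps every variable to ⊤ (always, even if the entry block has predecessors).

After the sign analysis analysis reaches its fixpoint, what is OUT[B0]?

Per-block solution:
  B0:   IN=(all ⊤)   OUT={c:+; rest ⊤}
  B1:   IN={c:+; rest ⊤}   OUT={a:+, c:+; rest ⊤}
  B2:   IN={a:+, c:+; rest ⊤}   OUT={a:+, b:+, c:+; rest ⊤}
  B3:   IN={a:+, b:+, c:+; rest ⊤}   OUT={a:+; rest ⊤}

Merge at B0 (entry node, so the boundary value (all ⊤) is joined with the incoming edge(s)): IN[B0] = (all ⊤) ⊔ OUT[B1] = {a: ⊤, b: ⊤, c: ⊤, d: ⊤, e: ⊤, f: ⊤}
Applying B0's transfer function to that IN value gives OUT[B0] (row B0 above).

Answer: {a: ⊤, b: ⊤, c: +, d: ⊤, e: ⊤, f: ⊤}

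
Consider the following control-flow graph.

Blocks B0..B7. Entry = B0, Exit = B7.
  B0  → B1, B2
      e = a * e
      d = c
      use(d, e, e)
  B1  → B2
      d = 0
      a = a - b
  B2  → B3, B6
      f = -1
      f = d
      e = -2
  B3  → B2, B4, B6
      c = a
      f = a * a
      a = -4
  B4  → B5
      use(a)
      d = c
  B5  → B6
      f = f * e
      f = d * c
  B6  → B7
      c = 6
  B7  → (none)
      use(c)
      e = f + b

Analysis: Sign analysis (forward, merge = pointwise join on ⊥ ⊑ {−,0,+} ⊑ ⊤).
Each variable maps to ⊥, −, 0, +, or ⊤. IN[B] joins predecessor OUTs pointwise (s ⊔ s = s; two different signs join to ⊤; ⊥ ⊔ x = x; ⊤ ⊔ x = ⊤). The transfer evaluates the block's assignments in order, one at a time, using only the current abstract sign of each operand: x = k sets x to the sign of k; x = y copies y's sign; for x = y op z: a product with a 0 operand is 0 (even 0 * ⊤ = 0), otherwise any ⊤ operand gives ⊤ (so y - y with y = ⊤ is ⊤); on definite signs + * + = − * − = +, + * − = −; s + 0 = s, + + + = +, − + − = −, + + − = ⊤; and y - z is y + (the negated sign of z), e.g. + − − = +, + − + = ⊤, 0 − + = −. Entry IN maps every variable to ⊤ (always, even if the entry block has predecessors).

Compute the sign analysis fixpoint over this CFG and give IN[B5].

Answer: {a: -, b: ⊤, c: ⊤, d: ⊤, e: -, f: ⊤}

Derivation:
Converged values:
  B0: | IN=(all ⊤) | OUT=(all ⊤)
  B1: | IN=(all ⊤) | OUT={d:0; rest ⊤}
  B2: | IN=(all ⊤) | OUT={e:-; rest ⊤}
  B3: | IN={e:-; rest ⊤} | OUT={a:-, e:-; rest ⊤}
  B4: | IN={a:-, e:-; rest ⊤} | OUT={a:-, e:-; rest ⊤}
  B5: | IN={a:-, e:-; rest ⊤} | OUT={a:-, e:-; rest ⊤}
  B6: | IN={e:-; rest ⊤} | OUT={c:+, e:-; rest ⊤}
  B7: | IN={c:+, e:-; rest ⊤} | OUT={c:+; rest ⊤}

Merge at B5: IN[B5] = OUT[B4] = {a: -, b: ⊤, c: ⊤, d: ⊤, e: -, f: ⊤}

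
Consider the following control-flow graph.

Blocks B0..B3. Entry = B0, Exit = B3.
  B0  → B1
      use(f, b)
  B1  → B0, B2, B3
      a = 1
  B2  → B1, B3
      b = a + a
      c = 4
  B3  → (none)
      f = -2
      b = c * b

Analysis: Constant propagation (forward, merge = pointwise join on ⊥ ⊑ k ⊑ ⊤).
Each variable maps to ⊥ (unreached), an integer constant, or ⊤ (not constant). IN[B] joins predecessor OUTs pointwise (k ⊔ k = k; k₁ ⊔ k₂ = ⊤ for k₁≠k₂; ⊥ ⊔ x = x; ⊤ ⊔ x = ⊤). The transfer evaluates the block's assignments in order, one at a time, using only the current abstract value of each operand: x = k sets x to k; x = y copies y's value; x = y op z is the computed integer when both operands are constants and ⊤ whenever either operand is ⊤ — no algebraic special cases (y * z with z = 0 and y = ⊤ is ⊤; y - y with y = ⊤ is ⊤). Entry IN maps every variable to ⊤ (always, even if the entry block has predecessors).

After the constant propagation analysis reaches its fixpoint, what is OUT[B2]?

Fixpoint table:
  B0:  IN=(all ⊤)  OUT=(all ⊤)
  B1:  IN=(all ⊤)  OUT={a:1; rest ⊤}
  B2:  IN={a:1; rest ⊤}  OUT={a:1, b:2, c:4; rest ⊤}
  B3:  IN={a:1; rest ⊤}  OUT={a:1, f:-2; rest ⊤}

Merge at B2: IN[B2] = OUT[B1] = {a: 1, b: ⊤, c: ⊤, d: ⊤, e: ⊤, f: ⊤}
Applying B2's transfer function to that IN value gives OUT[B2] (row B2 above).

Answer: {a: 1, b: 2, c: 4, d: ⊤, e: ⊤, f: ⊤}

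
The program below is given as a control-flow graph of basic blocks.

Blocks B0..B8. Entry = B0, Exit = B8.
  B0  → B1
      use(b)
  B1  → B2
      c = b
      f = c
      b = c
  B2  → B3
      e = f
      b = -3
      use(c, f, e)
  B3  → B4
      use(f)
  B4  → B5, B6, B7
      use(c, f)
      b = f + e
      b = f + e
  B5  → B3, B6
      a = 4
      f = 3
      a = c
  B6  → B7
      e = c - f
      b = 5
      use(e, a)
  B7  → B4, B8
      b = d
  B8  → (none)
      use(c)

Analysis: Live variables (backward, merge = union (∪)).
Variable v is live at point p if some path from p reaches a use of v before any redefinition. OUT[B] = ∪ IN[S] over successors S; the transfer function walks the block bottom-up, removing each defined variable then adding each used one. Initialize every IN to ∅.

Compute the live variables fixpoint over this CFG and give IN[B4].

Answer: {a, c, d, e, f}

Derivation:
Fixpoint table:
  B0: | IN={a, b, d} | OUT={a, b, d}
  B1: | IN={a, b, d} | OUT={a, c, d, f}
  B2: | IN={a, c, d, f} | OUT={a, c, d, e, f}
  B3: | IN={a, c, d, e, f} | OUT={a, c, d, e, f}
  B4: | IN={a, c, d, e, f} | OUT={a, c, d, e, f}
  B5: | IN={c, d, e} | OUT={a, c, d, e, f}
  B6: | IN={a, c, d, f} | OUT={a, c, d, e, f}
  B7: | IN={a, c, d, e, f} | OUT={a, c, d, e, f}
  B8: | IN={c} | OUT={}

Merge at B4: OUT[B4] = IN[B5] ⊔ IN[B6] ⊔ IN[B7] = {a, c, d, e, f}
Applying B4's transfer function to that OUT value gives IN[B4] (row B4 above).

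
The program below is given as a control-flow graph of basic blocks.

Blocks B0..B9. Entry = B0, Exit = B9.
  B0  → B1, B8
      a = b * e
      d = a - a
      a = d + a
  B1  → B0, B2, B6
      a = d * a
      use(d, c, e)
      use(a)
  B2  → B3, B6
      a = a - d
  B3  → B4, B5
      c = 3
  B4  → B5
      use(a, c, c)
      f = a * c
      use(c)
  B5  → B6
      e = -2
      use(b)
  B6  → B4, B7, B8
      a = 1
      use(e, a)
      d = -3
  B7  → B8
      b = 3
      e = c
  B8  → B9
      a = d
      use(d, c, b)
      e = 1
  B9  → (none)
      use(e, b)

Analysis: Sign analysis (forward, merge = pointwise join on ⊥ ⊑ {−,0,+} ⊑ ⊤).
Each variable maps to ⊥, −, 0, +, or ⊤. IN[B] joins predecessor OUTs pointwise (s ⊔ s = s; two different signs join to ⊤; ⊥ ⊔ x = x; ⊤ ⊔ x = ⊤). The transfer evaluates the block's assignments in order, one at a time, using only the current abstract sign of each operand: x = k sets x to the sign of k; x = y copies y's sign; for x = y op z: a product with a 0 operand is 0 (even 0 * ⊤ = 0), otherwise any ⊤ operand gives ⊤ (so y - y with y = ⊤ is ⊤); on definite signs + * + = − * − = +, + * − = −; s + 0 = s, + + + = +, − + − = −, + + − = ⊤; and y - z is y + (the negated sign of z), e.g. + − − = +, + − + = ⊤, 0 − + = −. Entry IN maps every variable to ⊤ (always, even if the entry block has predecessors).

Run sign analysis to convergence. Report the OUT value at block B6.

Fixpoint table:
  B0:  IN=(all ⊤)  OUT=(all ⊤)
  B1:  IN=(all ⊤)  OUT=(all ⊤)
  B2:  IN=(all ⊤)  OUT=(all ⊤)
  B3:  IN=(all ⊤)  OUT={c:+; rest ⊤}
  B4:  IN=(all ⊤)  OUT=(all ⊤)
  B5:  IN=(all ⊤)  OUT={e:-; rest ⊤}
  B6:  IN=(all ⊤)  OUT={a:+, d:-; rest ⊤}
  B7:  IN={a:+, d:-; rest ⊤}  OUT={a:+, b:+, d:-; rest ⊤}
  B8:  IN=(all ⊤)  OUT={e:+; rest ⊤}
  B9:  IN={e:+; rest ⊤}  OUT={e:+; rest ⊤}

Merge at B6: IN[B6] = OUT[B1] ⊔ OUT[B2] ⊔ OUT[B5] = {a: ⊤, b: ⊤, c: ⊤, d: ⊤, e: ⊤, f: ⊤}
Applying B6's transfer function to that IN value gives OUT[B6] (row B6 above).

Answer: {a: +, b: ⊤, c: ⊤, d: -, e: ⊤, f: ⊤}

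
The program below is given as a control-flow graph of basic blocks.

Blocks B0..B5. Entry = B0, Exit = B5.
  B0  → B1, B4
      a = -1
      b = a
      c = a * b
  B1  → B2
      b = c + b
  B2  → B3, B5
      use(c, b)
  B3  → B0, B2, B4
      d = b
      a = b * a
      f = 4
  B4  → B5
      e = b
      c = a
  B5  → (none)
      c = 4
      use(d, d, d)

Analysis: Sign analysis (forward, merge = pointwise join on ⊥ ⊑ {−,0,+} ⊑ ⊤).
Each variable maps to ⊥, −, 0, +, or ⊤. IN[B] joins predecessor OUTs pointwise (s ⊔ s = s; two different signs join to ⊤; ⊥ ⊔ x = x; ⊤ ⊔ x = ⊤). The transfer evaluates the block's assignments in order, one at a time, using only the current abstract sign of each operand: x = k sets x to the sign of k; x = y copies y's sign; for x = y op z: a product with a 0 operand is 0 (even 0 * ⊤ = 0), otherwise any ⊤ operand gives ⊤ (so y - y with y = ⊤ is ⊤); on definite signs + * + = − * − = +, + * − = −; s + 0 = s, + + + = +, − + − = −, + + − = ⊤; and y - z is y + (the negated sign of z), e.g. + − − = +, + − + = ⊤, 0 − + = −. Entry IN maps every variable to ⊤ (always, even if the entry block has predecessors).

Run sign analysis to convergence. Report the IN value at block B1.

Converged values:
  B0: | IN=(all ⊤) | OUT={a:-, b:-, c:+; rest ⊤}
  B1: | IN={a:-, b:-, c:+; rest ⊤} | OUT={a:-, c:+; rest ⊤}
  B2: | IN={c:+; rest ⊤} | OUT={c:+; rest ⊤}
  B3: | IN={c:+; rest ⊤} | OUT={c:+, f:+; rest ⊤}
  B4: | IN={c:+; rest ⊤} | OUT=(all ⊤)
  B5: | IN=(all ⊤) | OUT={c:+; rest ⊤}

Merge at B1: IN[B1] = OUT[B0] = {a: -, b: -, c: +, d: ⊤, e: ⊤, f: ⊤}

Answer: {a: -, b: -, c: +, d: ⊤, e: ⊤, f: ⊤}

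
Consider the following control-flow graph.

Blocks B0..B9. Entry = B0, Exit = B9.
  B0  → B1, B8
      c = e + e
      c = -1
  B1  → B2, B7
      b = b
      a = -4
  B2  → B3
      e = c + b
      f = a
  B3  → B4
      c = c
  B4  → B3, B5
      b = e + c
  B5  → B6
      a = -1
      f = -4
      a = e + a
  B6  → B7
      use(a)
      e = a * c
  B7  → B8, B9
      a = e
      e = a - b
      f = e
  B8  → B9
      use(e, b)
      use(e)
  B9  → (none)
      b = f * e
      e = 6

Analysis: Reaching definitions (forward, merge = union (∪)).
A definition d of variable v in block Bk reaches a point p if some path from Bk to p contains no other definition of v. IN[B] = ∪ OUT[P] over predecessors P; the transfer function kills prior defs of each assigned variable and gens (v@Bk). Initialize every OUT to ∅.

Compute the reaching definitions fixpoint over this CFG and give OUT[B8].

Answer: {a@B7, b@B1, b@B4, c@B0, c@B3, e@B7, f@B7}

Derivation:
Fixpoint table:
  B0:  IN={}  OUT={c@B0}
  B1:  IN={c@B0}  OUT={a@B1, b@B1, c@B0}
  B2:  IN={a@B1, b@B1, c@B0}  OUT={a@B1, b@B1, c@B0, e@B2, f@B2}
  B3:  IN={a@B1, b@B1, b@B4, c@B0, c@B3, e@B2, f@B2}  OUT={a@B1, b@B1, b@B4, c@B3, e@B2, f@B2}
  B4:  IN={a@B1, b@B1, b@B4, c@B3, e@B2, f@B2}  OUT={a@B1, b@B4, c@B3, e@B2, f@B2}
  B5:  IN={a@B1, b@B4, c@B3, e@B2, f@B2}  OUT={a@B5, b@B4, c@B3, e@B2, f@B5}
  B6:  IN={a@B5, b@B4, c@B3, e@B2, f@B5}  OUT={a@B5, b@B4, c@B3, e@B6, f@B5}
  B7:  IN={a@B1, a@B5, b@B1, b@B4, c@B0, c@B3, e@B6, f@B5}  OUT={a@B7, b@B1, b@B4, c@B0, c@B3, e@B7, f@B7}
  B8:  IN={a@B7, b@B1, b@B4, c@B0, c@B3, e@B7, f@B7}  OUT={a@B7, b@B1, b@B4, c@B0, c@B3, e@B7, f@B7}
  B9:  IN={a@B7, b@B1, b@B4, c@B0, c@B3, e@B7, f@B7}  OUT={a@B7, b@B9, c@B0, c@B3, e@B9, f@B7}

Merge at B8: IN[B8] = OUT[B0] ⊔ OUT[B7] = {a@B7, b@B1, b@B4, c@B0, c@B3, e@B7, f@B7}
Applying B8's transfer function to that IN value gives OUT[B8] (row B8 above).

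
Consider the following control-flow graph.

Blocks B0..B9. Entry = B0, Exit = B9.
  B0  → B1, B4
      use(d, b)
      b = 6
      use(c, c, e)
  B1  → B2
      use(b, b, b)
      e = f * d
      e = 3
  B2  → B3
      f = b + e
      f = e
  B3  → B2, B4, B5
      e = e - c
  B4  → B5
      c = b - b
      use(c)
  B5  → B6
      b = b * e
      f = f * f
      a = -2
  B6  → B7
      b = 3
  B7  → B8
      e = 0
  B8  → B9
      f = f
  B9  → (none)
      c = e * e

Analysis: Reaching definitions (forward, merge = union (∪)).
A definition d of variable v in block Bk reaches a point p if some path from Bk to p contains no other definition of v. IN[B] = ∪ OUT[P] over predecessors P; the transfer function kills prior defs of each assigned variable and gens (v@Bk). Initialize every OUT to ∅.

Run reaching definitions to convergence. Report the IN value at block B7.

Fixpoint table:
  B0:  IN={}  OUT={b@B0}
  B1:  IN={b@B0}  OUT={b@B0, e@B1}
  B2:  IN={b@B0, e@B1, e@B3, f@B2}  OUT={b@B0, e@B1, e@B3, f@B2}
  B3:  IN={b@B0, e@B1, e@B3, f@B2}  OUT={b@B0, e@B3, f@B2}
  B4:  IN={b@B0, e@B3, f@B2}  OUT={b@B0, c@B4, e@B3, f@B2}
  B5:  IN={b@B0, c@B4, e@B3, f@B2}  OUT={a@B5, b@B5, c@B4, e@B3, f@B5}
  B6:  IN={a@B5, b@B5, c@B4, e@B3, f@B5}  OUT={a@B5, b@B6, c@B4, e@B3, f@B5}
  B7:  IN={a@B5, b@B6, c@B4, e@B3, f@B5}  OUT={a@B5, b@B6, c@B4, e@B7, f@B5}
  B8:  IN={a@B5, b@B6, c@B4, e@B7, f@B5}  OUT={a@B5, b@B6, c@B4, e@B7, f@B8}
  B9:  IN={a@B5, b@B6, c@B4, e@B7, f@B8}  OUT={a@B5, b@B6, c@B9, e@B7, f@B8}

Merge at B7: IN[B7] = OUT[B6] = {a@B5, b@B6, c@B4, e@B3, f@B5}

Answer: {a@B5, b@B6, c@B4, e@B3, f@B5}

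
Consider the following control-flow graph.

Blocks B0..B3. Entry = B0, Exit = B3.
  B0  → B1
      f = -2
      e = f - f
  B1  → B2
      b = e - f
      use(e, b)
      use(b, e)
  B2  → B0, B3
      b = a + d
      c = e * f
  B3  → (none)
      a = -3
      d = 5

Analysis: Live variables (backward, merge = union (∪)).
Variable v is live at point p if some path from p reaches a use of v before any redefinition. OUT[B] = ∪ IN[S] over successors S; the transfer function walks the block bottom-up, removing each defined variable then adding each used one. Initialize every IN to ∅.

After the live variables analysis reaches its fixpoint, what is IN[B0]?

Answer: {a, d}

Trace:
Fixpoint table:
  B0:  IN={a, d}  OUT={a, d, e, f}
  B1:  IN={a, d, e, f}  OUT={a, d, e, f}
  B2:  IN={a, d, e, f}  OUT={a, d}
  B3:  IN={}  OUT={}

Merge at B0: OUT[B0] = IN[B1] = {a, d, e, f}
Applying B0's transfer function to that OUT value gives IN[B0] (row B0 above).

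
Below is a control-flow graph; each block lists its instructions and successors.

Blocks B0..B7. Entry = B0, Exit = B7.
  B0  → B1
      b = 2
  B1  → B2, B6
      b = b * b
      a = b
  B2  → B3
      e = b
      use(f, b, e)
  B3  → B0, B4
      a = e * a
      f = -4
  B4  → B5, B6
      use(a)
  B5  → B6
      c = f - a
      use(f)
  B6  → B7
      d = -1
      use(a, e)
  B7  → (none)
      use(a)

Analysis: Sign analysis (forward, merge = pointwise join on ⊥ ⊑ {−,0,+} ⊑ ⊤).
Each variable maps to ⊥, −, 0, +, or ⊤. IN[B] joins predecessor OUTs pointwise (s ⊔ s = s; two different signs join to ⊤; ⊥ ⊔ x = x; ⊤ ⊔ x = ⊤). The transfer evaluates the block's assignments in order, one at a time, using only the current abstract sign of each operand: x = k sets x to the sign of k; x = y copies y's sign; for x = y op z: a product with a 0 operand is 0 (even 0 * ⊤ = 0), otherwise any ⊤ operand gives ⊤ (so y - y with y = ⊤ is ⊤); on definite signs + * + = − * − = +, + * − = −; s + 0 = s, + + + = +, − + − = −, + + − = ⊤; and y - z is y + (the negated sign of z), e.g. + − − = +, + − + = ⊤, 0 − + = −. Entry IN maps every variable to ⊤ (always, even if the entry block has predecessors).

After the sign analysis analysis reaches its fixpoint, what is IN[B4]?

Answer: {a: +, b: +, c: ⊤, d: ⊤, e: +, f: -}

Trace:
Fixpoint table:
  B0:  IN=(all ⊤)  OUT={b:+; rest ⊤}
  B1:  IN={b:+; rest ⊤}  OUT={a:+, b:+; rest ⊤}
  B2:  IN={a:+, b:+; rest ⊤}  OUT={a:+, b:+, e:+; rest ⊤}
  B3:  IN={a:+, b:+, e:+; rest ⊤}  OUT={a:+, b:+, e:+, f:-; rest ⊤}
  B4:  IN={a:+, b:+, e:+, f:-; rest ⊤}  OUT={a:+, b:+, e:+, f:-; rest ⊤}
  B5:  IN={a:+, b:+, e:+, f:-; rest ⊤}  OUT={a:+, b:+, c:-, e:+, f:-; rest ⊤}
  B6:  IN={a:+, b:+; rest ⊤}  OUT={a:+, b:+, d:-; rest ⊤}
  B7:  IN={a:+, b:+, d:-; rest ⊤}  OUT={a:+, b:+, d:-; rest ⊤}

Merge at B4: IN[B4] = OUT[B3] = {a: +, b: +, c: ⊤, d: ⊤, e: +, f: -}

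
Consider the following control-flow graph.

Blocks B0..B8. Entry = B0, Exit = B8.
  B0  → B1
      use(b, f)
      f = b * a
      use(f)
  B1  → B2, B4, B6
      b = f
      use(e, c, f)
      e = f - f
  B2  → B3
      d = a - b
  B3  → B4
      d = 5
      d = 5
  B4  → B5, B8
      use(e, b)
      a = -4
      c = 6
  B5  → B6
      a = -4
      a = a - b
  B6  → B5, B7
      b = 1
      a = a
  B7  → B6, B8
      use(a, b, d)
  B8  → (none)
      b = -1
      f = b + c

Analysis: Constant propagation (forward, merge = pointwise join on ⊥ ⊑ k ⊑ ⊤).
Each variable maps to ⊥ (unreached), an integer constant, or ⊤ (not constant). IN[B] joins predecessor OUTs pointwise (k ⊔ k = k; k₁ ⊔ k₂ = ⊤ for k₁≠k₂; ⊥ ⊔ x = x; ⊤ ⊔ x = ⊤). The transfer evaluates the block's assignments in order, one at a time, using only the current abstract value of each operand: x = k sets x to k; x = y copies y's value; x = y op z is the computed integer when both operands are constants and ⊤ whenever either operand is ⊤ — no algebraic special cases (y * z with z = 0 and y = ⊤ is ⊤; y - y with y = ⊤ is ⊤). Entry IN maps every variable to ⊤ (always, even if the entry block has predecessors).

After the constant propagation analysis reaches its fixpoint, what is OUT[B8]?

Answer: {a: ⊤, b: -1, c: ⊤, d: ⊤, e: ⊤, f: ⊤}

Trace:
Per-block solution:
  B0:  IN=(all ⊤)  OUT=(all ⊤)
  B1:  IN=(all ⊤)  OUT=(all ⊤)
  B2:  IN=(all ⊤)  OUT=(all ⊤)
  B3:  IN=(all ⊤)  OUT={d:5; rest ⊤}
  B4:  IN=(all ⊤)  OUT={a:-4, c:6; rest ⊤}
  B5:  IN=(all ⊤)  OUT=(all ⊤)
  B6:  IN=(all ⊤)  OUT={b:1; rest ⊤}
  B7:  IN={b:1; rest ⊤}  OUT={b:1; rest ⊤}
  B8:  IN=(all ⊤)  OUT={b:-1; rest ⊤}

Merge at B8: IN[B8] = OUT[B4] ⊔ OUT[B7] = {a: ⊤, b: ⊤, c: ⊤, d: ⊤, e: ⊤, f: ⊤}
Applying B8's transfer function to that IN value gives OUT[B8] (row B8 above).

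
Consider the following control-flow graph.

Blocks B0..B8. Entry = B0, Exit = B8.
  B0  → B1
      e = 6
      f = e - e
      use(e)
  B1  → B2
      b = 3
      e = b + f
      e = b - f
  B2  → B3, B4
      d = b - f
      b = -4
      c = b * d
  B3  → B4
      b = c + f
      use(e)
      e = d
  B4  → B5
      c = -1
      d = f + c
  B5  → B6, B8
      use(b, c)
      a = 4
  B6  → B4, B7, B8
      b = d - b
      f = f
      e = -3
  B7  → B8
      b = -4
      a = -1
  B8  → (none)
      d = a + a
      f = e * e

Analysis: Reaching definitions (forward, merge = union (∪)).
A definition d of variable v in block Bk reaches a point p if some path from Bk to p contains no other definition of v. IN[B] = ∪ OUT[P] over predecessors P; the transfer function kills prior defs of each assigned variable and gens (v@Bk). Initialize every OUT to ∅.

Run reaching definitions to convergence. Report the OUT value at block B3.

Per-block solution:
  B0:  IN={}  OUT={e@B0, f@B0}
  B1:  IN={e@B0, f@B0}  OUT={b@B1, e@B1, f@B0}
  B2:  IN={b@B1, e@B1, f@B0}  OUT={b@B2, c@B2, d@B2, e@B1, f@B0}
  B3:  IN={b@B2, c@B2, d@B2, e@B1, f@B0}  OUT={b@B3, c@B2, d@B2, e@B3, f@B0}
  B4:  IN={a@B5, b@B2, b@B3, b@B6, c@B2, c@B4, d@B2, d@B4, e@B1, e@B3, e@B6, f@B0, f@B6}  OUT={a@B5, b@B2, b@B3, b@B6, c@B4, d@B4, e@B1, e@B3, e@B6, f@B0, f@B6}
  B5:  IN={a@B5, b@B2, b@B3, b@B6, c@B4, d@B4, e@B1, e@B3, e@B6, f@B0, f@B6}  OUT={a@B5, b@B2, b@B3, b@B6, c@B4, d@B4, e@B1, e@B3, e@B6, f@B0, f@B6}
  B6:  IN={a@B5, b@B2, b@B3, b@B6, c@B4, d@B4, e@B1, e@B3, e@B6, f@B0, f@B6}  OUT={a@B5, b@B6, c@B4, d@B4, e@B6, f@B6}
  B7:  IN={a@B5, b@B6, c@B4, d@B4, e@B6, f@B6}  OUT={a@B7, b@B7, c@B4, d@B4, e@B6, f@B6}
  B8:  IN={a@B5, a@B7, b@B2, b@B3, b@B6, b@B7, c@B4, d@B4, e@B1, e@B3, e@B6, f@B0, f@B6}  OUT={a@B5, a@B7, b@B2, b@B3, b@B6, b@B7, c@B4, d@B8, e@B1, e@B3, e@B6, f@B8}

Merge at B3: IN[B3] = OUT[B2] = {b@B2, c@B2, d@B2, e@B1, f@B0}
Applying B3's transfer function to that IN value gives OUT[B3] (row B3 above).

Answer: {b@B3, c@B2, d@B2, e@B3, f@B0}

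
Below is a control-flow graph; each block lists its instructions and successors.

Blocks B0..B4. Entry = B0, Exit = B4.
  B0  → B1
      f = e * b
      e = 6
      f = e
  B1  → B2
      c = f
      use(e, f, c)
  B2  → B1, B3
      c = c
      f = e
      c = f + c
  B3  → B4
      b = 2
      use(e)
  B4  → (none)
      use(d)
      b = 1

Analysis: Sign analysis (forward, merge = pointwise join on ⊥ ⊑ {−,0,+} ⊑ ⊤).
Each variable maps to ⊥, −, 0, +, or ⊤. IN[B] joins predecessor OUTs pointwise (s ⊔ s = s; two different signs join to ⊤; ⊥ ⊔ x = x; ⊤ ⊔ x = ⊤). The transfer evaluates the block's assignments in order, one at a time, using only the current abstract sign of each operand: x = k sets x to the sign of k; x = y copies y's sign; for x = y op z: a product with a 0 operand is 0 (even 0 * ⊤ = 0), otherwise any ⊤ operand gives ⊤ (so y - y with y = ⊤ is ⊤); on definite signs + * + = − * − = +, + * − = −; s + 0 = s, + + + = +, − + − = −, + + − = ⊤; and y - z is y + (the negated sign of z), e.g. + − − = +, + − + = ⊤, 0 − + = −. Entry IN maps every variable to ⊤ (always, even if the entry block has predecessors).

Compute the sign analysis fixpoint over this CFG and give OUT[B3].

Converged values:
  B0: | IN=(all ⊤) | OUT={e:+, f:+; rest ⊤}
  B1: | IN={e:+, f:+; rest ⊤} | OUT={c:+, e:+, f:+; rest ⊤}
  B2: | IN={c:+, e:+, f:+; rest ⊤} | OUT={c:+, e:+, f:+; rest ⊤}
  B3: | IN={c:+, e:+, f:+; rest ⊤} | OUT={b:+, c:+, e:+, f:+; rest ⊤}
  B4: | IN={b:+, c:+, e:+, f:+; rest ⊤} | OUT={b:+, c:+, e:+, f:+; rest ⊤}

Merge at B3: IN[B3] = OUT[B2] = {a: ⊤, b: ⊤, c: +, d: ⊤, e: +, f: +}
Applying B3's transfer function to that IN value gives OUT[B3] (row B3 above).

Answer: {a: ⊤, b: +, c: +, d: ⊤, e: +, f: +}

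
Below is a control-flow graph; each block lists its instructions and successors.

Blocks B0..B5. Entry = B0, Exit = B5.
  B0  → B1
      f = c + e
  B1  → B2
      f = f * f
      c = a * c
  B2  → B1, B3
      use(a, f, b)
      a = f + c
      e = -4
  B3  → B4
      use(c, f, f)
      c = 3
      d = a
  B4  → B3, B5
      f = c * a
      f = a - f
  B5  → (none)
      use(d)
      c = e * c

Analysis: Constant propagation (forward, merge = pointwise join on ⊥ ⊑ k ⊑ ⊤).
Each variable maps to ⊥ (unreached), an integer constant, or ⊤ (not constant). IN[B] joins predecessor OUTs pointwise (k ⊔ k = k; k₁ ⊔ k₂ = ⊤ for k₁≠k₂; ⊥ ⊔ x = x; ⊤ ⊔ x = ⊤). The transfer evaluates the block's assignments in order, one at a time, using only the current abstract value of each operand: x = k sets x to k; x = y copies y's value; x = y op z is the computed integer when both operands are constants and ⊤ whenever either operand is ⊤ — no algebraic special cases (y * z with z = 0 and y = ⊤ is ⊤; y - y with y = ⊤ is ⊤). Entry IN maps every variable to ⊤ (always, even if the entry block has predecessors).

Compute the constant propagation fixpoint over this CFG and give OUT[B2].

Fixpoint table:
  B0:  IN=(all ⊤)  OUT=(all ⊤)
  B1:  IN=(all ⊤)  OUT=(all ⊤)
  B2:  IN=(all ⊤)  OUT={e:-4; rest ⊤}
  B3:  IN={e:-4; rest ⊤}  OUT={c:3, e:-4; rest ⊤}
  B4:  IN={c:3, e:-4; rest ⊤}  OUT={c:3, e:-4; rest ⊤}
  B5:  IN={c:3, e:-4; rest ⊤}  OUT={c:-12, e:-4; rest ⊤}

Merge at B2: IN[B2] = OUT[B1] = {a: ⊤, b: ⊤, c: ⊤, d: ⊤, e: ⊤, f: ⊤}
Applying B2's transfer function to that IN value gives OUT[B2] (row B2 above).

Answer: {a: ⊤, b: ⊤, c: ⊤, d: ⊤, e: -4, f: ⊤}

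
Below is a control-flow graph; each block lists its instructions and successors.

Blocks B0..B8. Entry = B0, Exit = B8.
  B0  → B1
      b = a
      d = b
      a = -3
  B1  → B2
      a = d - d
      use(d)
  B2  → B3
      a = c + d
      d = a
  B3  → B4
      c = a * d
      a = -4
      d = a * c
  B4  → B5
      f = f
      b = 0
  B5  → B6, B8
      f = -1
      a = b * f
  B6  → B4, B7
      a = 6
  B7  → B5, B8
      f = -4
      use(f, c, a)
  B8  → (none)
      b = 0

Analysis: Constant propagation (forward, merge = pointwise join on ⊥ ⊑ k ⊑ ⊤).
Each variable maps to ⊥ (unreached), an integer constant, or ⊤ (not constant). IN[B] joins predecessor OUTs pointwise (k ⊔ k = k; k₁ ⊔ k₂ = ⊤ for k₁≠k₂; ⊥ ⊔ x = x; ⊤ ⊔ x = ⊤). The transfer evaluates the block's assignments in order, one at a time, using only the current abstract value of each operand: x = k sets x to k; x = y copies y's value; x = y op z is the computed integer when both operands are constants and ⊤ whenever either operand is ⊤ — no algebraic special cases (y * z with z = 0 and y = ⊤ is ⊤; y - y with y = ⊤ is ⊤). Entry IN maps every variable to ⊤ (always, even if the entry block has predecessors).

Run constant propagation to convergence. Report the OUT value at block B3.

Answer: {a: -4, b: ⊤, c: ⊤, d: ⊤, e: ⊤, f: ⊤}

Working:
Fixpoint table:
  B0:  IN=(all ⊤)  OUT={a:-3; rest ⊤}
  B1:  IN={a:-3; rest ⊤}  OUT=(all ⊤)
  B2:  IN=(all ⊤)  OUT=(all ⊤)
  B3:  IN=(all ⊤)  OUT={a:-4; rest ⊤}
  B4:  IN=(all ⊤)  OUT={b:0; rest ⊤}
  B5:  IN={b:0; rest ⊤}  OUT={a:0, b:0, f:-1; rest ⊤}
  B6:  IN={a:0, b:0, f:-1; rest ⊤}  OUT={a:6, b:0, f:-1; rest ⊤}
  B7:  IN={a:6, b:0, f:-1; rest ⊤}  OUT={a:6, b:0, f:-4; rest ⊤}
  B8:  IN={b:0; rest ⊤}  OUT={b:0; rest ⊤}

Merge at B3: IN[B3] = OUT[B2] = {a: ⊤, b: ⊤, c: ⊤, d: ⊤, e: ⊤, f: ⊤}
Applying B3's transfer function to that IN value gives OUT[B3] (row B3 above).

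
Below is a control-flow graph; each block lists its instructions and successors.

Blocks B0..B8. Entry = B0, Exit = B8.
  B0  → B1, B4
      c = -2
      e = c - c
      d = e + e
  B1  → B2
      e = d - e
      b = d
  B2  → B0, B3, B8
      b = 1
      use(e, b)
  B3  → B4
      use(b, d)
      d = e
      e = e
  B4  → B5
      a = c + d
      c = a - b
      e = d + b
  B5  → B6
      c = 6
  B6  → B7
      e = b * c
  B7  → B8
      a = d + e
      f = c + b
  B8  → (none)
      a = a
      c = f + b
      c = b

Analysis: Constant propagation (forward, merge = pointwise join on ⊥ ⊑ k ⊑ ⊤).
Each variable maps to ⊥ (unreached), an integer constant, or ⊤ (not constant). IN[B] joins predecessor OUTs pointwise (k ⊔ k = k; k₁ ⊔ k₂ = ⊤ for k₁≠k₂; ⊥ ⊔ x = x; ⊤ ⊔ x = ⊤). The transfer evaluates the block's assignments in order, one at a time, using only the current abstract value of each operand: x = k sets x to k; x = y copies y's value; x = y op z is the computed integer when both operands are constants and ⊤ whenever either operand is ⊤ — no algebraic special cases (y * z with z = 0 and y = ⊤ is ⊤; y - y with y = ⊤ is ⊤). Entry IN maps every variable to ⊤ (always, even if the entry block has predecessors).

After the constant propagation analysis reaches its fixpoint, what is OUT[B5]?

Fixpoint table:
  B0:  IN=(all ⊤)  OUT={c:-2, d:0, e:0; rest ⊤}
  B1:  IN={c:-2, d:0, e:0; rest ⊤}  OUT={b:0, c:-2, d:0, e:0; rest ⊤}
  B2:  IN={b:0, c:-2, d:0, e:0; rest ⊤}  OUT={b:1, c:-2, d:0, e:0; rest ⊤}
  B3:  IN={b:1, c:-2, d:0, e:0; rest ⊤}  OUT={b:1, c:-2, d:0, e:0; rest ⊤}
  B4:  IN={c:-2, d:0, e:0; rest ⊤}  OUT={a:-2, d:0; rest ⊤}
  B5:  IN={a:-2, d:0; rest ⊤}  OUT={a:-2, c:6, d:0; rest ⊤}
  B6:  IN={a:-2, c:6, d:0; rest ⊤}  OUT={a:-2, c:6, d:0; rest ⊤}
  B7:  IN={a:-2, c:6, d:0; rest ⊤}  OUT={c:6, d:0; rest ⊤}
  B8:  IN={d:0; rest ⊤}  OUT={d:0; rest ⊤}

Merge at B5: IN[B5] = OUT[B4] = {a: -2, b: ⊤, c: ⊤, d: 0, e: ⊤, f: ⊤}
Applying B5's transfer function to that IN value gives OUT[B5] (row B5 above).

Answer: {a: -2, b: ⊤, c: 6, d: 0, e: ⊤, f: ⊤}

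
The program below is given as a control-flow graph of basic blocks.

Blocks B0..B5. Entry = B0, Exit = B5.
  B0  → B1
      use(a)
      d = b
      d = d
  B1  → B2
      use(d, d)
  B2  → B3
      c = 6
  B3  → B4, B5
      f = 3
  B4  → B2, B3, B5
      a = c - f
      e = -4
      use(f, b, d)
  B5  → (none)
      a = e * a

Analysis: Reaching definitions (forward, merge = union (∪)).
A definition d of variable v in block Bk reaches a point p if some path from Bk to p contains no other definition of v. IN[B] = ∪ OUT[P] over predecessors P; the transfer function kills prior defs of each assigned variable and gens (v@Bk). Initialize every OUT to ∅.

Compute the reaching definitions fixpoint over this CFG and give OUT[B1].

Fixpoint table:
  B0:  IN={}  OUT={d@B0}
  B1:  IN={d@B0}  OUT={d@B0}
  B2:  IN={a@B4, c@B2, d@B0, e@B4, f@B3}  OUT={a@B4, c@B2, d@B0, e@B4, f@B3}
  B3:  IN={a@B4, c@B2, d@B0, e@B4, f@B3}  OUT={a@B4, c@B2, d@B0, e@B4, f@B3}
  B4:  IN={a@B4, c@B2, d@B0, e@B4, f@B3}  OUT={a@B4, c@B2, d@B0, e@B4, f@B3}
  B5:  IN={a@B4, c@B2, d@B0, e@B4, f@B3}  OUT={a@B5, c@B2, d@B0, e@B4, f@B3}

Merge at B1: IN[B1] = OUT[B0] = {d@B0}
Applying B1's transfer function to that IN value gives OUT[B1] (row B1 above).

Answer: {d@B0}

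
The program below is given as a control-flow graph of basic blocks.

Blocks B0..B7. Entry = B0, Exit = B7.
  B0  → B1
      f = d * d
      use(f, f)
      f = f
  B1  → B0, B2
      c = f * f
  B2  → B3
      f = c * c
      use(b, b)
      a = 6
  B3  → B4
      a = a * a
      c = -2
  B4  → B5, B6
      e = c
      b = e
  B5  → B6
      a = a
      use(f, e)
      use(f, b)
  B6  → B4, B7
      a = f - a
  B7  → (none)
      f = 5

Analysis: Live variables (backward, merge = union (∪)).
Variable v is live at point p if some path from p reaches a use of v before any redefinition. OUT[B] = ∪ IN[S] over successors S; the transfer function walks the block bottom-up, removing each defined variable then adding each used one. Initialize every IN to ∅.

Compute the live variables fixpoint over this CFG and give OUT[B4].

Answer: {a, b, c, e, f}

Trace:
Fixpoint table:
  B0:   IN={b, d}   OUT={b, d, f}
  B1:   IN={b, d, f}   OUT={b, c, d}
  B2:   IN={b, c}   OUT={a, f}
  B3:   IN={a, f}   OUT={a, c, f}
  B4:   IN={a, c, f}   OUT={a, b, c, e, f}
  B5:   IN={a, b, c, e, f}   OUT={a, c, f}
  B6:   IN={a, c, f}   OUT={a, c, f}
  B7:   IN={}   OUT={}

Merge at B4: OUT[B4] = IN[B5] ⊔ IN[B6] = {a, b, c, e, f}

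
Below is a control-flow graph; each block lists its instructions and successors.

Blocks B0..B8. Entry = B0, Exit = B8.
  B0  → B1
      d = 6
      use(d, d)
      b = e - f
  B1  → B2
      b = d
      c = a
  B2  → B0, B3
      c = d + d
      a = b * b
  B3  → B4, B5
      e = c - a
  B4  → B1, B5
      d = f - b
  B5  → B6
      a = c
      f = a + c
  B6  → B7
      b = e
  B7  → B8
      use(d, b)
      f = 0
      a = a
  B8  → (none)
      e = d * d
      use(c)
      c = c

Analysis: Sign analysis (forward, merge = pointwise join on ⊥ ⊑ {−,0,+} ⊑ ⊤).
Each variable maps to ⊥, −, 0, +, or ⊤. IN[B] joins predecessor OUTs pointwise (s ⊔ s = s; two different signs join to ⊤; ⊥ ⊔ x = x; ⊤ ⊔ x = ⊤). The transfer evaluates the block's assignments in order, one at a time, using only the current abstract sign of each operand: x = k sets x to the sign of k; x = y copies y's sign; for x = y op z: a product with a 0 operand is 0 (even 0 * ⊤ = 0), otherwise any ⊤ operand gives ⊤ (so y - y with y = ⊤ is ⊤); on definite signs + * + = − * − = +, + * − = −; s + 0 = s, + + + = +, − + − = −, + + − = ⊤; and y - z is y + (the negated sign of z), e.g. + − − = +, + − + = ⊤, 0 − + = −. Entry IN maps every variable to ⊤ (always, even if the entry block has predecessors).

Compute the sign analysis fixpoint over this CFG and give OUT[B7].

Converged values:
  B0:  IN=(all ⊤)  OUT={d:+; rest ⊤}
  B1:  IN=(all ⊤)  OUT=(all ⊤)
  B2:  IN=(all ⊤)  OUT=(all ⊤)
  B3:  IN=(all ⊤)  OUT=(all ⊤)
  B4:  IN=(all ⊤)  OUT=(all ⊤)
  B5:  IN=(all ⊤)  OUT=(all ⊤)
  B6:  IN=(all ⊤)  OUT=(all ⊤)
  B7:  IN=(all ⊤)  OUT={f:0; rest ⊤}
  B8:  IN={f:0; rest ⊤}  OUT={f:0; rest ⊤}

Merge at B7: IN[B7] = OUT[B6] = {a: ⊤, b: ⊤, c: ⊤, d: ⊤, e: ⊤, f: ⊤}
Applying B7's transfer function to that IN value gives OUT[B7] (row B7 above).

Answer: {a: ⊤, b: ⊤, c: ⊤, d: ⊤, e: ⊤, f: 0}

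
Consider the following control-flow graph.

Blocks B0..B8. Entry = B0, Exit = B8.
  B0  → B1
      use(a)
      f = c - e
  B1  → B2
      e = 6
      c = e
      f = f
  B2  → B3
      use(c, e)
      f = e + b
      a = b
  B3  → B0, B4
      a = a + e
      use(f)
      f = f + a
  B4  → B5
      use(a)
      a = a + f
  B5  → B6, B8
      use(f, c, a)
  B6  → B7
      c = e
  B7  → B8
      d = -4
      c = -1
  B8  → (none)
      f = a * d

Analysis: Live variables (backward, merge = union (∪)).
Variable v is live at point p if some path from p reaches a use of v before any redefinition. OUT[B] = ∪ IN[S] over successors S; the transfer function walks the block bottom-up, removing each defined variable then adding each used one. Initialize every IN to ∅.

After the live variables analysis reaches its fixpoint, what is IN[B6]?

Answer: {a, e}

Derivation:
Per-block solution:
  B0:   IN={a, b, c, d, e}   OUT={b, d, f}
  B1:   IN={b, d, f}   OUT={b, c, d, e}
  B2:   IN={b, c, d, e}   OUT={a, b, c, d, e, f}
  B3:   IN={a, b, c, d, e, f}   OUT={a, b, c, d, e, f}
  B4:   IN={a, c, d, e, f}   OUT={a, c, d, e, f}
  B5:   IN={a, c, d, e, f}   OUT={a, d, e}
  B6:   IN={a, e}   OUT={a}
  B7:   IN={a}   OUT={a, d}
  B8:   IN={a, d}   OUT={}

Merge at B6: OUT[B6] = IN[B7] = {a}
Applying B6's transfer function to that OUT value gives IN[B6] (row B6 above).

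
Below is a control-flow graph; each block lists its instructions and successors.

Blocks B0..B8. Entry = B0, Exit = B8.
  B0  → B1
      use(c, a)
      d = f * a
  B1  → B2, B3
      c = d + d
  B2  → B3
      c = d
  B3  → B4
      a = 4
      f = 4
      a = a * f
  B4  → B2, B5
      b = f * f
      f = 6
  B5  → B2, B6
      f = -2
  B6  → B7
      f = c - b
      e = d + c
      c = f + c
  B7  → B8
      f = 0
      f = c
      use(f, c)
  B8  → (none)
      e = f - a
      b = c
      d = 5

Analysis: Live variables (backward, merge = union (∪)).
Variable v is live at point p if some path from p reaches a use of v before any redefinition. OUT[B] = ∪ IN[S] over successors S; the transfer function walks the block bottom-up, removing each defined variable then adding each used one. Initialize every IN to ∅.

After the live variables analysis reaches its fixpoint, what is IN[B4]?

Fixpoint table:
  B0: | IN={a, c, f} | OUT={d}
  B1: | IN={d} | OUT={c, d}
  B2: | IN={d} | OUT={c, d}
  B3: | IN={c, d} | OUT={a, c, d, f}
  B4: | IN={a, c, d, f} | OUT={a, b, c, d}
  B5: | IN={a, b, c, d} | OUT={a, b, c, d}
  B6: | IN={a, b, c, d} | OUT={a, c}
  B7: | IN={a, c} | OUT={a, c, f}
  B8: | IN={a, c, f} | OUT={}

Merge at B4: OUT[B4] = IN[B2] ⊔ IN[B5] = {a, b, c, d}
Applying B4's transfer function to that OUT value gives IN[B4] (row B4 above).

Answer: {a, c, d, f}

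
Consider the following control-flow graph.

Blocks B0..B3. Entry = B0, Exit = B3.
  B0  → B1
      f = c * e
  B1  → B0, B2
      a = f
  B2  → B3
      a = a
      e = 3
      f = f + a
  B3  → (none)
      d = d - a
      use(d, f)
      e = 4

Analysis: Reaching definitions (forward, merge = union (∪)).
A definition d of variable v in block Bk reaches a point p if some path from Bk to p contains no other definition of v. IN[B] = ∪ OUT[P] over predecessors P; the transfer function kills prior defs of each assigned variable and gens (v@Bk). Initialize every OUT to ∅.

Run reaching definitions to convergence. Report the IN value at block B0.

Answer: {a@B1, f@B0}

Working:
Per-block solution:
  B0: | IN={a@B1, f@B0} | OUT={a@B1, f@B0}
  B1: | IN={a@B1, f@B0} | OUT={a@B1, f@B0}
  B2: | IN={a@B1, f@B0} | OUT={a@B2, e@B2, f@B2}
  B3: | IN={a@B2, e@B2, f@B2} | OUT={a@B2, d@B3, e@B3, f@B2}

Merge at B0 (entry node, so the boundary value {} is joined with the incoming edge(s)): IN[B0] = {} ⊔ OUT[B1] = {a@B1, f@B0}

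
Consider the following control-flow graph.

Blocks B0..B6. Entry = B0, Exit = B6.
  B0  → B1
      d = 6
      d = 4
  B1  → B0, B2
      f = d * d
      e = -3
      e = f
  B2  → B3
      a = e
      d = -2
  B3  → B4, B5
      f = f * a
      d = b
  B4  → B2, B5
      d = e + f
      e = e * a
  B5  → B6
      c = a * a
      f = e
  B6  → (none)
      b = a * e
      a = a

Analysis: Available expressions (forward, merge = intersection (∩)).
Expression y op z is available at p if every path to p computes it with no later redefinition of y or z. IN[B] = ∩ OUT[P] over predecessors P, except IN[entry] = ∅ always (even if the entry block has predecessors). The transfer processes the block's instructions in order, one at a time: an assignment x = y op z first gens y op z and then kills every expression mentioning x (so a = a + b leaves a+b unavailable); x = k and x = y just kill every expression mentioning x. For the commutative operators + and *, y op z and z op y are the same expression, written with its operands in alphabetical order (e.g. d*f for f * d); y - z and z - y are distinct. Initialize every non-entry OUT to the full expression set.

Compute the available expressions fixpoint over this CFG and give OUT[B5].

Per-block solution:
  B0:   IN={}   OUT={}
  B1:   IN={}   OUT={d*d}
  B2:   IN={}   OUT={}
  B3:   IN={}   OUT={}
  B4:   IN={}   OUT={}
  B5:   IN={}   OUT={a*a}
  B6:   IN={a*a}   OUT={}

Merge at B5: IN[B5] = OUT[B3] ∩ OUT[B4] = {}
Applying B5's transfer function to that IN value gives OUT[B5] (row B5 above).

Answer: {a*a}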